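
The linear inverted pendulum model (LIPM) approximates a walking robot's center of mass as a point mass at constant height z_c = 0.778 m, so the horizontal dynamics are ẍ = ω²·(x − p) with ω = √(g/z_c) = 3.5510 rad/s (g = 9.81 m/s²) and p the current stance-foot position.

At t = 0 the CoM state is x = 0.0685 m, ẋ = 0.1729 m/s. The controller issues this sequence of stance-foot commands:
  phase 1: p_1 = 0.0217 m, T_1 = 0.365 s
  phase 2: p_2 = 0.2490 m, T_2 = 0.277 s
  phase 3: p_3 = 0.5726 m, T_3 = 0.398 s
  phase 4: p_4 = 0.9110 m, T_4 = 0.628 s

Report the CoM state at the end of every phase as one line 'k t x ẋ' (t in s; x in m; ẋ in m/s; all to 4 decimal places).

phase 1: p=0.0217, T=0.365, ωT=1.296115, cosh=1.964331, sinh=1.690738; start (x,ẋ)=(0.068500, 0.172900) → end (x,ẋ)=(0.195954, 0.620611)
phase 2: p=0.2490, T=0.277, ωT=0.983627, cosh=1.524045, sinh=1.150093; start (x,ẋ)=(0.195954, 0.620611) → end (x,ẋ)=(0.369158, 0.729199)
phase 3: p=0.5726, T=0.398, ωT=1.413298, cosh=2.176413, sinh=1.933073; start (x,ẋ)=(0.369158, 0.729199) → end (x,ẋ)=(0.526782, 0.190539)
phase 4: p=0.9110, T=0.628, ωT=2.230028, cosh=4.703826, sinh=4.596301; start (x,ẋ)=(0.526782, 0.190539) → end (x,ẋ)=(-0.649665, -5.374731)

1 0.3650 0.1960 0.6206
2 0.6420 0.3692 0.7292
3 1.0400 0.5268 0.1905
4 1.6680 -0.6497 -5.3747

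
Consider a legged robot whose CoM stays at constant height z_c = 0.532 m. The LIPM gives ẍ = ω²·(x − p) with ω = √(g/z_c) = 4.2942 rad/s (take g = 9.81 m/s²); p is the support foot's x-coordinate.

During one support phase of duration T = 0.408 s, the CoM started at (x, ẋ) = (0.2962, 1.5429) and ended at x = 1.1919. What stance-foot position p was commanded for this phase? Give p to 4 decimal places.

p = 0.3516

ωT = 4.2942·0.408 = 1.752034; cosh(ωT) = 2.969869, sinh(ωT) = 2.796448
x(T) = p + (x₀−p)·cosh(ωT) + (ẋ₀/ω)·sinh(ωT) ⇒ p·(1 − cosh) = x(T) − x₀·cosh − (ẋ₀/ω)·sinh
numerator   = 1.1919 − (0.2962)·2.969869 − (1.5429/4.2942)·2.796448 = -0.692535
denominator = 1 − 2.969869 = -1.969869
p = -0.692535 / -1.969869 = 0.3516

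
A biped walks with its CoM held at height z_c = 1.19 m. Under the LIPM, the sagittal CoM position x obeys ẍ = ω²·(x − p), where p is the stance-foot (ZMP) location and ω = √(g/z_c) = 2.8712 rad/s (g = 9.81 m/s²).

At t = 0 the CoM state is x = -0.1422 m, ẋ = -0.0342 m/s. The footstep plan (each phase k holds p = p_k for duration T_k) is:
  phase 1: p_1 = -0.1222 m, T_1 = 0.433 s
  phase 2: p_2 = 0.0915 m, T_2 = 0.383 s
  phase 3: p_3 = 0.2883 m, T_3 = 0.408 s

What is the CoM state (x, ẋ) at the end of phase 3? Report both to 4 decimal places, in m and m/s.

x = -1.6423, ẋ = -5.3039

phase 1: p=-0.1222, T=0.433, ωT=1.243230, cosh=1.877621, sinh=1.589170; start (x,ẋ)=(-0.142200, -0.034200) → end (x,ẋ)=(-0.178682, -0.155471)
phase 2: p=0.0915, T=0.383, ωT=1.099670, cosh=1.668077, sinh=1.335096; start (x,ẋ)=(-0.178682, -0.155471) → end (x,ẋ)=(-0.431477, -1.295033)
phase 3: p=0.2883, T=0.408, ωT=1.171450, cosh=1.768292, sinh=1.458375; start (x,ẋ)=(-0.431477, -1.295033) → end (x,ẋ)=(-1.642265, -5.303910)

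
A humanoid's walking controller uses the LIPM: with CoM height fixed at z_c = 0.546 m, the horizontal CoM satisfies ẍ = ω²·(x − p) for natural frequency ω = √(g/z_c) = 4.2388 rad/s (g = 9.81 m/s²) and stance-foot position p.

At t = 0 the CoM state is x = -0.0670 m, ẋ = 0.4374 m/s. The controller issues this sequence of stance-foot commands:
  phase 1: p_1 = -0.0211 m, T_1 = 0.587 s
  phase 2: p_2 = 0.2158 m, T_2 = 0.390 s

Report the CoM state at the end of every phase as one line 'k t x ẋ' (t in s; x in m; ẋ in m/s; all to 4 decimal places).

1 0.5870 0.3176 1.4881
2 0.9770 1.3746 5.1141

phase 1: p=-0.0211, T=0.587, ωT=2.488176, cosh=6.061176, sinh=5.978115; start (x,ẋ)=(-0.067000, 0.437400) → end (x,ẋ)=(0.317571, 1.488051)
phase 2: p=0.2158, T=0.390, ωT=1.653132, cosh=2.707382, sinh=2.515932; start (x,ẋ)=(0.317571, 1.488051) → end (x,ẋ)=(1.374563, 5.114064)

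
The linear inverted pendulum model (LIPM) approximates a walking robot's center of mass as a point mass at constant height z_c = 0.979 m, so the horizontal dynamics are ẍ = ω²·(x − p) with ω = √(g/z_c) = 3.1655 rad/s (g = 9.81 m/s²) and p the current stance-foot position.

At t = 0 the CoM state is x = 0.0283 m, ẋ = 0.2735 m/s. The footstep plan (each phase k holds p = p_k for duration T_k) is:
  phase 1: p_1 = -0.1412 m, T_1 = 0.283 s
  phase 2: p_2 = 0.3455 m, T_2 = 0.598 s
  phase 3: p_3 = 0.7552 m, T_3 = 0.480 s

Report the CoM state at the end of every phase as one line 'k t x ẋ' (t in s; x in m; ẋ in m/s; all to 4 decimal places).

1 0.2830 0.1892 0.9384
2 0.8810 0.7765 1.5801
3 1.3610 1.8920 3.9295

phase 1: p=-0.1412, T=0.283, ωT=0.895836, cosh=1.428825, sinh=1.020559; start (x,ẋ)=(0.028300, 0.273500) → end (x,ẋ)=(0.189162, 0.938367)
phase 2: p=0.3455, T=0.598, ωT=1.892969, cosh=3.394837, sinh=3.244213; start (x,ẋ)=(0.189162, 0.938367) → end (x,ẋ)=(0.776459, 1.580084)
phase 3: p=0.7552, T=0.480, ωT=1.519440, cosh=2.394250, sinh=2.175416; start (x,ẋ)=(0.776459, 1.580084) → end (x,ẋ)=(1.891976, 3.929515)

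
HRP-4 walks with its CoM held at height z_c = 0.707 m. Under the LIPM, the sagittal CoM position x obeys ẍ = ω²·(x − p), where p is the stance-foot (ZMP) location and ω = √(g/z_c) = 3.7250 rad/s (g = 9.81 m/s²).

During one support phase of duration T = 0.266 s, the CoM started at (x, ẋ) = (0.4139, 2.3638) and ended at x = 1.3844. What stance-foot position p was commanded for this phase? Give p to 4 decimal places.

ωT = 3.7250·0.266 = 0.990850; cosh(ωT) = 1.532392, sinh(ωT) = 1.161131
x(T) = p + (x₀−p)·cosh(ωT) + (ẋ₀/ω)·sinh(ωT) ⇒ p·(1 − cosh) = x(T) − x₀·cosh − (ẋ₀/ω)·sinh
numerator   = 1.3844 − (0.4139)·1.532392 − (2.3638/3.7250)·1.161131 = 0.013316
denominator = 1 − 1.532392 = -0.532392
p = 0.013316 / -0.532392 = -0.0250

p = -0.0250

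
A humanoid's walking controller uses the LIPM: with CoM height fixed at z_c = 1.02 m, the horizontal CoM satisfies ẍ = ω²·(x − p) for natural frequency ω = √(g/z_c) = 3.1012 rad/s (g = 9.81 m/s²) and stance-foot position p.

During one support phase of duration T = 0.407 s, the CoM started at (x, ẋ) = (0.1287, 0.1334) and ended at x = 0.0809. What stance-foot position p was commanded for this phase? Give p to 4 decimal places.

ωT = 3.1012·0.407 = 1.262188; cosh(ωT) = 1.908089, sinh(ωT) = 1.625056
x(T) = p + (x₀−p)·cosh(ωT) + (ẋ₀/ω)·sinh(ωT) ⇒ p·(1 − cosh) = x(T) − x₀·cosh − (ẋ₀/ω)·sinh
numerator   = 0.0809 − (0.1287)·1.908089 − (0.1334/3.1012)·1.625056 = -0.234574
denominator = 1 − 1.908089 = -0.908089
p = -0.234574 / -0.908089 = 0.2583

p = 0.2583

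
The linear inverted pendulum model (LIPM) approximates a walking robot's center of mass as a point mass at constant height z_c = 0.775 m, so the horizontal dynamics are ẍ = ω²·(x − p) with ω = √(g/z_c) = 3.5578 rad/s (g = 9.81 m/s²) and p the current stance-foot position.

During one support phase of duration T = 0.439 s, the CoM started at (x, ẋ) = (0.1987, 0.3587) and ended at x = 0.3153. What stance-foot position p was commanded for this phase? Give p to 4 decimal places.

ωT = 3.5578·0.439 = 1.561874; cosh(ωT) = 2.488746, sinh(ωT) = 2.279003
x(T) = p + (x₀−p)·cosh(ωT) + (ẋ₀/ω)·sinh(ωT) ⇒ p·(1 − cosh) = x(T) − x₀·cosh − (ẋ₀/ω)·sinh
numerator   = 0.3153 − (0.1987)·2.488746 − (0.3587/3.5578)·2.279003 = -0.408985
denominator = 1 − 2.488746 = -1.488746
p = -0.408985 / -1.488746 = 0.2747

p = 0.2747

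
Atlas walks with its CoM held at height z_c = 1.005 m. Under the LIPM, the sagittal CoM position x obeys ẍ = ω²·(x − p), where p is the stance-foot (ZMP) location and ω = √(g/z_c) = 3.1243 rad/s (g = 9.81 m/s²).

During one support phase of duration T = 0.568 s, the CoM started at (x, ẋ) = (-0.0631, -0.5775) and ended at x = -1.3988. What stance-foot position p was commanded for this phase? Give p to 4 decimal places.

ωT = 3.1243·0.568 = 1.774602; cosh(ωT) = 3.033743, sinh(ωT) = 2.864192
x(T) = p + (x₀−p)·cosh(ωT) + (ẋ₀/ω)·sinh(ωT) ⇒ p·(1 − cosh) = x(T) − x₀·cosh − (ẋ₀/ω)·sinh
numerator   = -1.3988 − (-0.0631)·3.033743 − (-0.5775/3.1243)·2.864192 = -0.677949
denominator = 1 − 3.033743 = -2.033743
p = -0.677949 / -2.033743 = 0.3334

p = 0.3334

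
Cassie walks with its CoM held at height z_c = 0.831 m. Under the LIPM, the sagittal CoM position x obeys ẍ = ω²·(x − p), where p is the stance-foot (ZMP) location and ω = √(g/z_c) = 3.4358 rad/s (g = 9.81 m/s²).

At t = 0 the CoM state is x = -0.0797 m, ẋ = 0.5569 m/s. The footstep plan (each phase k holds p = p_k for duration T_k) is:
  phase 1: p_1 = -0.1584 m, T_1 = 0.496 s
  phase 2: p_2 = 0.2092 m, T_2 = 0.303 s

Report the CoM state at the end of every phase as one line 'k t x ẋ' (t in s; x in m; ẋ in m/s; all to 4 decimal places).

phase 1: p=-0.1584, T=0.496, ωT=1.704157, cosh=2.839337, sinh=2.657412; start (x,ẋ)=(-0.079700, 0.556900) → end (x,ẋ)=(0.495789, 2.299784)
phase 2: p=0.2092, T=0.303, ωT=1.041047, cosh=1.592633, sinh=1.239549; start (x,ẋ)=(0.495789, 2.299784) → end (x,ẋ)=(1.495334, 4.883249)

1 0.4960 0.4958 2.2998
2 0.7990 1.4953 4.8832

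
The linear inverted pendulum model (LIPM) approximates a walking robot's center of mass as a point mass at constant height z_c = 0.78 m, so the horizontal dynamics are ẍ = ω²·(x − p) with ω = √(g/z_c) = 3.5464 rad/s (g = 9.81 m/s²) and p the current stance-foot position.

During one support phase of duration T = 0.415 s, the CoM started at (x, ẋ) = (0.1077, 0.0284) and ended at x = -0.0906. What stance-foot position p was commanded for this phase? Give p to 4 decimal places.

ωT = 3.5464·0.415 = 1.471756; cosh(ωT) = 2.293201, sinh(ωT) = 2.063679
x(T) = p + (x₀−p)·cosh(ωT) + (ẋ₀/ω)·sinh(ωT) ⇒ p·(1 − cosh) = x(T) − x₀·cosh − (ẋ₀/ω)·sinh
numerator   = -0.0906 − (0.1077)·2.293201 − (0.0284/3.5464)·2.063679 = -0.354104
denominator = 1 − 2.293201 = -1.293201
p = -0.354104 / -1.293201 = 0.2738

p = 0.2738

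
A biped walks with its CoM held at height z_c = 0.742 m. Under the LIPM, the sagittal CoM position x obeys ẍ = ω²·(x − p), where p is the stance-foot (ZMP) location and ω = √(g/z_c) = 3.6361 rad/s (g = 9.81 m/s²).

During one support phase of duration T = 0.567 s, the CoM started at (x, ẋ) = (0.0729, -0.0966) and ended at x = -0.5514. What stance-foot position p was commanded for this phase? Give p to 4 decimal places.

p = 0.2472

ωT = 3.6361·0.567 = 2.061669; cosh(ωT) = 3.993157, sinh(ωT) = 3.865916
x(T) = p + (x₀−p)·cosh(ωT) + (ẋ₀/ω)·sinh(ωT) ⇒ p·(1 − cosh) = x(T) − x₀·cosh − (ẋ₀/ω)·sinh
numerator   = -0.5514 − (0.0729)·3.993157 − (-0.0966/3.6361)·3.865916 = -0.739796
denominator = 1 − 3.993157 = -2.993157
p = -0.739796 / -2.993157 = 0.2472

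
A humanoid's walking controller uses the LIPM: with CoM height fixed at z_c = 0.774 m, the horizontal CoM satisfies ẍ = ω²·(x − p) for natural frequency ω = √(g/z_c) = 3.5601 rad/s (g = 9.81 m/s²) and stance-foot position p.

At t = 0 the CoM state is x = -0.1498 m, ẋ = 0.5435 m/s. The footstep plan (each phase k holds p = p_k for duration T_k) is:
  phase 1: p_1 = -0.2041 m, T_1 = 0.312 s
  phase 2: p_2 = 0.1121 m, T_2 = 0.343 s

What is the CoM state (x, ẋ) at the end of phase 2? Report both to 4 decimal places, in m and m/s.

phase 1: p=-0.2041, T=0.312, ωT=1.110751, cosh=1.682975, sinh=1.353664; start (x,ẋ)=(-0.149800, 0.543500) → end (x,ẋ)=(0.093942, 1.176378)
phase 2: p=0.1121, T=0.343, ωT=1.221114, cosh=1.842933, sinh=1.548031; start (x,ẋ)=(0.093942, 1.176378) → end (x,ẋ)=(0.590158, 2.067912)

x = 0.5902, ẋ = 2.0679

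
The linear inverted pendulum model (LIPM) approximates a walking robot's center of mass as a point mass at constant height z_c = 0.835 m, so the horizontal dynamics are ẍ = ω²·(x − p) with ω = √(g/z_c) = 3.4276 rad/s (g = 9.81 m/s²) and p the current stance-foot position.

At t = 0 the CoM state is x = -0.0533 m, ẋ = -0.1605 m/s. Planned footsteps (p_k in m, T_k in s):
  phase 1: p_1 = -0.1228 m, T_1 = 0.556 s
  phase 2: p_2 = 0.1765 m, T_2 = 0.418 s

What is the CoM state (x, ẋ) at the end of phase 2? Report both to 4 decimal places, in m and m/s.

phase 1: p=-0.1228, T=0.556, ωT=1.905746, cosh=3.436566, sinh=3.287854; start (x,ẋ)=(-0.053300, -0.160500) → end (x,ẋ)=(-0.037915, 0.231658)
phase 2: p=0.1765, T=0.418, ωT=1.432737, cosh=2.214403, sinh=1.975748; start (x,ẋ)=(-0.037915, 0.231658) → end (x,ẋ)=(-0.164768, -0.939050)

x = -0.1648, ẋ = -0.9391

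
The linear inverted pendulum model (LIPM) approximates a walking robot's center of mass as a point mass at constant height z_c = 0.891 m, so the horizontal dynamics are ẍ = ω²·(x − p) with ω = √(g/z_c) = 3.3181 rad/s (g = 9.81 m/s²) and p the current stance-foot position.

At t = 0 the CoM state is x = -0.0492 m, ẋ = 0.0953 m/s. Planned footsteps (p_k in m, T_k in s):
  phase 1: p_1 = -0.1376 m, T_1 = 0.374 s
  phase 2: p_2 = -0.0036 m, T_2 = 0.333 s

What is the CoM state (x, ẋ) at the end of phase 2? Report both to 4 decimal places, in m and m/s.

phase 1: p=-0.1376, T=0.374, ωT=1.240969, cosh=1.874034, sinh=1.584931; start (x,ẋ)=(-0.049200, 0.095300) → end (x,ẋ)=(0.073586, 0.643487)
phase 2: p=-0.0036, T=0.333, ωT=1.104927, cosh=1.675120, sinh=1.343885; start (x,ẋ)=(0.073586, 0.643487) → end (x,ẋ)=(0.386318, 1.422101)

x = 0.3863, ẋ = 1.4221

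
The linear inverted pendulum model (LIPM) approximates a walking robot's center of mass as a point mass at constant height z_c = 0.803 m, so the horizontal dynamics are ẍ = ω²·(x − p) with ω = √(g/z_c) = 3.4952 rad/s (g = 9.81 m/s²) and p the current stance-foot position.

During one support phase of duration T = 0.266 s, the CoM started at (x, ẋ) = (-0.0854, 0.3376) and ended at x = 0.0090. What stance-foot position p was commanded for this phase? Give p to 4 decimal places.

ωT = 3.4952·0.266 = 0.929723; cosh(ωT) = 1.464235, sinh(ωT) = 1.069572
x(T) = p + (x₀−p)·cosh(ωT) + (ẋ₀/ω)·sinh(ωT) ⇒ p·(1 − cosh) = x(T) − x₀·cosh − (ẋ₀/ω)·sinh
numerator   = 0.0090 − (-0.0854)·1.464235 − (0.3376/3.4952)·1.069572 = 0.030736
denominator = 1 − 1.464235 = -0.464235
p = 0.030736 / -0.464235 = -0.0662

p = -0.0662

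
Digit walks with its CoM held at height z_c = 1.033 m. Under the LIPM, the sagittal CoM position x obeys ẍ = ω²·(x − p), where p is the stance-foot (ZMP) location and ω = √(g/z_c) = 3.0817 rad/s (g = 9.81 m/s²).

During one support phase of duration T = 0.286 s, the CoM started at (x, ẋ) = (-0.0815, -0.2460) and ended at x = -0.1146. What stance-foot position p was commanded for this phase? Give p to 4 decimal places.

p = -0.1943

ωT = 3.0817·0.286 = 0.881366; cosh(ωT) = 1.414206, sinh(ωT) = 0.999990
x(T) = p + (x₀−p)·cosh(ωT) + (ẋ₀/ω)·sinh(ωT) ⇒ p·(1 − cosh) = x(T) − x₀·cosh − (ẋ₀/ω)·sinh
numerator   = -0.1146 − (-0.0815)·1.414206 − (-0.2460/3.0817)·0.999990 = 0.080483
denominator = 1 − 1.414206 = -0.414206
p = 0.080483 / -0.414206 = -0.1943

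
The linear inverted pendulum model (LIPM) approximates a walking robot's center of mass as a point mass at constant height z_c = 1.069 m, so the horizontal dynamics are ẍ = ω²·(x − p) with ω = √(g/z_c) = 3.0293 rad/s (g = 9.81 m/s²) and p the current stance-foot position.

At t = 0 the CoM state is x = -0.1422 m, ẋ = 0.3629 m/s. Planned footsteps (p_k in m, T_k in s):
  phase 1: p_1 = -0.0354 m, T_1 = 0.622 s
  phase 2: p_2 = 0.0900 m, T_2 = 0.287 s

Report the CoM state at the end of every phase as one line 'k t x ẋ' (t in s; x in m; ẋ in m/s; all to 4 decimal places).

phase 1: p=-0.0354, T=0.622, ωT=1.884225, cosh=3.366598, sinh=3.214651; start (x,ẋ)=(-0.142200, 0.362900) → end (x,ẋ)=(-0.009848, 0.181705)
phase 2: p=0.0900, T=0.287, ωT=0.869409, cosh=1.402350, sinh=0.983151; start (x,ẋ)=(-0.009848, 0.181705) → end (x,ẋ)=(0.008950, -0.042560)

1 0.6220 -0.0098 0.1817
2 0.9090 0.0089 -0.0426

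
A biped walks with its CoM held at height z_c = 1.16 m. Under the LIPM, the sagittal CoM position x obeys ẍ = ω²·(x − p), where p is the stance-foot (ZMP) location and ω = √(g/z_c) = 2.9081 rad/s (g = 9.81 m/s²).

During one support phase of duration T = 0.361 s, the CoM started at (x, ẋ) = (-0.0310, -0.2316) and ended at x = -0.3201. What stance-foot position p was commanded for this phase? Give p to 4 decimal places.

ωT = 2.9081·0.361 = 1.049824; cosh(ωT) = 1.603574, sinh(ωT) = 1.253575
x(T) = p + (x₀−p)·cosh(ωT) + (ẋ₀/ω)·sinh(ωT) ⇒ p·(1 − cosh) = x(T) − x₀·cosh − (ẋ₀/ω)·sinh
numerator   = -0.3201 − (-0.0310)·1.603574 − (-0.2316/2.9081)·1.253575 = -0.170555
denominator = 1 − 1.603574 = -0.603574
p = -0.170555 / -0.603574 = 0.2826

p = 0.2826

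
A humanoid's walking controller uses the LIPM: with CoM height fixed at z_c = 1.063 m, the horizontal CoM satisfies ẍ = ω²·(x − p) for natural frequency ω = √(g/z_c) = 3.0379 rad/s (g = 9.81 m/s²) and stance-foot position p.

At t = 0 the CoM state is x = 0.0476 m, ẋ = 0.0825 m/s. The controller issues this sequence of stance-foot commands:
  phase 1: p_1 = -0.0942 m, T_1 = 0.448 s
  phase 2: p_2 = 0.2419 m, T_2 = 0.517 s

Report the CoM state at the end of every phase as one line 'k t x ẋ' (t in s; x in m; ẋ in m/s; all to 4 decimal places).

phase 1: p=-0.0942, T=0.448, ωT=1.360979, cosh=2.078210, sinh=1.821800; start (x,ẋ)=(0.047600, 0.082500) → end (x,ẋ)=(0.249965, 0.956237)
phase 2: p=0.2419, T=0.517, ωT=1.570594, cosh=2.508714, sinh=2.300792; start (x,ẋ)=(0.249965, 0.956237) → end (x,ẋ)=(0.986350, 2.455293)

1 0.4480 0.2500 0.9562
2 0.9650 0.9864 2.4553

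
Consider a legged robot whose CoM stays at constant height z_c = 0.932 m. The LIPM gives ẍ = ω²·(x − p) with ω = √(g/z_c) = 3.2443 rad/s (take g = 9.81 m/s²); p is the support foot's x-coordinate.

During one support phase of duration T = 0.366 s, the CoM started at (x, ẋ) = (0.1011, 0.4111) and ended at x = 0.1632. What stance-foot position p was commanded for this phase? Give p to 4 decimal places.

ωT = 3.2443·0.366 = 1.187414; cosh(ωT) = 1.791800, sinh(ωT) = 1.486791
x(T) = p + (x₀−p)·cosh(ωT) + (ẋ₀/ω)·sinh(ωT) ⇒ p·(1 − cosh) = x(T) − x₀·cosh − (ẋ₀/ω)·sinh
numerator   = 0.1632 − (0.1011)·1.791800 − (0.4111/3.2443)·1.486791 = -0.206349
denominator = 1 − 1.791800 = -0.791800
p = -0.206349 / -0.791800 = 0.2606

p = 0.2606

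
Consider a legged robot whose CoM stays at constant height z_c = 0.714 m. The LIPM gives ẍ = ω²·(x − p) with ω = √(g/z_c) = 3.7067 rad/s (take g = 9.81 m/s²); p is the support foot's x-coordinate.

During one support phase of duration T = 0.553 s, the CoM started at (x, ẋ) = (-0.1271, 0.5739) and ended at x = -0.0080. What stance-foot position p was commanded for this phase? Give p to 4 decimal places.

p = 0.0331

ωT = 3.7067·0.553 = 2.049805; cosh(ωT) = 3.947574, sinh(ωT) = 3.818814
x(T) = p + (x₀−p)·cosh(ωT) + (ẋ₀/ω)·sinh(ωT) ⇒ p·(1 − cosh) = x(T) − x₀·cosh − (ẋ₀/ω)·sinh
numerator   = -0.0080 − (-0.1271)·3.947574 − (0.5739/3.7067)·3.818814 = -0.097522
denominator = 1 − 3.947574 = -2.947574
p = -0.097522 / -2.947574 = 0.0331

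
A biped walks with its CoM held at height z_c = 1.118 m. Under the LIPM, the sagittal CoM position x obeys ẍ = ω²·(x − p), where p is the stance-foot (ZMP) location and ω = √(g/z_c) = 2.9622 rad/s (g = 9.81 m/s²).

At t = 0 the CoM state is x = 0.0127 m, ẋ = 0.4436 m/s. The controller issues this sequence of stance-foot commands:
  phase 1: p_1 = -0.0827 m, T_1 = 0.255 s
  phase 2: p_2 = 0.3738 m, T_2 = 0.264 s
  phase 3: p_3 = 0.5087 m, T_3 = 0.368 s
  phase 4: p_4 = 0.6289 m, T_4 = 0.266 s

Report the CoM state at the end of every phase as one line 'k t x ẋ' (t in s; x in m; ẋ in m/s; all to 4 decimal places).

phase 1: p=-0.0827, T=0.255, ωT=0.755361, cosh=1.299110, sinh=0.829269; start (x,ẋ)=(0.012700, 0.443600) → end (x,ẋ)=(0.165421, 0.810632)
phase 2: p=0.3738, T=0.264, ωT=0.782021, cosh=1.321683, sinh=0.864202; start (x,ẋ)=(0.165421, 0.810632) → end (x,ẋ)=(0.334886, 0.537961)
phase 3: p=0.5087, T=0.368, ωT=1.090090, cosh=1.655363, sinh=1.319177; start (x,ẋ)=(0.334886, 0.537961) → end (x,ẋ)=(0.460548, 0.211313)
phase 4: p=0.6289, T=0.266, ωT=0.787945, cosh=1.326826, sinh=0.872048; start (x,ẋ)=(0.460548, 0.211313) → end (x,ẋ)=(0.467735, -0.154508)

1 0.2550 0.1654 0.8106
2 0.5190 0.3349 0.5380
3 0.8870 0.4605 0.2113
4 1.1530 0.4677 -0.1545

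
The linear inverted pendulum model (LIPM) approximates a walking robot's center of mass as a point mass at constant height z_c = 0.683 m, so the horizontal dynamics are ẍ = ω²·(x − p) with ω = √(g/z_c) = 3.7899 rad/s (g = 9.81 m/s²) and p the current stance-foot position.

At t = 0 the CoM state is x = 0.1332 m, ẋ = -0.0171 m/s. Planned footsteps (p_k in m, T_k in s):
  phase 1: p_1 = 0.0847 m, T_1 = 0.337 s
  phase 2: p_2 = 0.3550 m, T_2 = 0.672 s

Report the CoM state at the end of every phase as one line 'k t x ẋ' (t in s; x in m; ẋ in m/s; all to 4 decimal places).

1 0.3370 0.1710 0.2710
2 1.0090 -0.3733 -2.6844

phase 1: p=0.0847, T=0.337, ωT=1.277196, cosh=1.932694, sinh=1.653876; start (x,ẋ)=(0.133200, -0.017100) → end (x,ẋ)=(0.170973, 0.270950)
phase 2: p=0.3550, T=0.672, ωT=2.546813, cosh=6.422340, sinh=6.344010; start (x,ẋ)=(0.170973, 0.270950) → end (x,ẋ)=(-0.373331, -2.684448)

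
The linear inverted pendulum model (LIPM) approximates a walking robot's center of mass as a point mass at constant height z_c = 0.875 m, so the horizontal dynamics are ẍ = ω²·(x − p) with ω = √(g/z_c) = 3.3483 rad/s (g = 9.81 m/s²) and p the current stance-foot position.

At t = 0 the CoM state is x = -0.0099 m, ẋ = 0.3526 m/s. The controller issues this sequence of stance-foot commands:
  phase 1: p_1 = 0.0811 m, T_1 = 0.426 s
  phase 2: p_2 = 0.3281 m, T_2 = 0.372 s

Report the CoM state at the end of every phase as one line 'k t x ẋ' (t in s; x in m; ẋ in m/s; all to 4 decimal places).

phase 1: p=0.0811, T=0.426, ωT=1.426376, cosh=2.201880, sinh=1.961702; start (x,ẋ)=(-0.009900, 0.352600) → end (x,ẋ)=(0.087310, 0.178661)
phase 2: p=0.3281, T=0.372, ωT=1.245568, cosh=1.881342, sinh=1.593565; start (x,ẋ)=(0.087310, 0.178661) → end (x,ẋ)=(-0.039877, -0.948666)

1 0.4260 0.0873 0.1787
2 0.7980 -0.0399 -0.9487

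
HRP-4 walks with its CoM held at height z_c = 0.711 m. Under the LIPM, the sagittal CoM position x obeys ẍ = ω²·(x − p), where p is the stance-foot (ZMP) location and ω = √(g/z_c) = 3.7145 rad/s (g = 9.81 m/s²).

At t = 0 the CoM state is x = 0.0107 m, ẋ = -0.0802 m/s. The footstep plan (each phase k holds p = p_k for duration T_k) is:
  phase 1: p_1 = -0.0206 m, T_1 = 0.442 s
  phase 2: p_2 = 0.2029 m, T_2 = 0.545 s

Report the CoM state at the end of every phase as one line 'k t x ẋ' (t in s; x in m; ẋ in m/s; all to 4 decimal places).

phase 1: p=-0.0206, T=0.442, ωT=1.641809, cosh=2.679067, sinh=2.485437; start (x,ẋ)=(0.010700, -0.080200) → end (x,ẋ)=(0.009592, 0.074105)
phase 2: p=0.2029, T=0.545, ωT=2.024403, cosh=3.851829, sinh=3.719756; start (x,ẋ)=(0.009592, 0.074105) → end (x,ẋ)=(-0.467481, -2.385508)

1 0.4420 0.0096 0.0741
2 0.9870 -0.4675 -2.3855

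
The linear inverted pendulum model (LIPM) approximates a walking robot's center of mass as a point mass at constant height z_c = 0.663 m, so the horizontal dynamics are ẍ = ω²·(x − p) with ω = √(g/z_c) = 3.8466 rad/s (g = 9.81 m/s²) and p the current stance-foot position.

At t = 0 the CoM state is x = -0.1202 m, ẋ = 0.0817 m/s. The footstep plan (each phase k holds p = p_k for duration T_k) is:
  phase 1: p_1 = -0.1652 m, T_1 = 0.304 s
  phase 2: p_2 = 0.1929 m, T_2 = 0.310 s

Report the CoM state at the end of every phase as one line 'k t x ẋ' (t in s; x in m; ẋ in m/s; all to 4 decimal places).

phase 1: p=-0.1652, T=0.304, ωT=1.169366, cosh=1.765258, sinh=1.454694; start (x,ẋ)=(-0.120200, 0.081700) → end (x,ẋ)=(-0.054866, 0.396025)
phase 2: p=0.1929, T=0.310, ωT=1.192446, cosh=1.799305, sinh=1.495827; start (x,ẋ)=(-0.054866, 0.396025) → end (x,ẋ)=(-0.098905, -0.713041)

1 0.3040 -0.0549 0.3960
2 0.6140 -0.0989 -0.7130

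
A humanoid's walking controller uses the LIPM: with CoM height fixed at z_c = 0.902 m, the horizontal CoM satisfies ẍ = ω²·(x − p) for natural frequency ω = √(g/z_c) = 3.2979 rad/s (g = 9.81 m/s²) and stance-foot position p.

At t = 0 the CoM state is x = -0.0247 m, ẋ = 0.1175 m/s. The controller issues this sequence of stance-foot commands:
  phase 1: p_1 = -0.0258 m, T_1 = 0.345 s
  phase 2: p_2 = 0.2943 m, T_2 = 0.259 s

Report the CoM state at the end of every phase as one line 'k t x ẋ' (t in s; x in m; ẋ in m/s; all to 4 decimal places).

phase 1: p=-0.0258, T=0.345, ωT=1.137775, cosh=1.720176, sinh=1.399645; start (x,ẋ)=(-0.024700, 0.117500) → end (x,ẋ)=(0.025960, 0.207198)
phase 2: p=0.2943, T=0.259, ωT=0.854156, cosh=1.387517, sinh=0.961874; start (x,ẋ)=(0.025960, 0.207198) → end (x,ẋ)=(-0.017595, -0.563729)

1 0.3450 0.0260 0.2072
2 0.6040 -0.0176 -0.5637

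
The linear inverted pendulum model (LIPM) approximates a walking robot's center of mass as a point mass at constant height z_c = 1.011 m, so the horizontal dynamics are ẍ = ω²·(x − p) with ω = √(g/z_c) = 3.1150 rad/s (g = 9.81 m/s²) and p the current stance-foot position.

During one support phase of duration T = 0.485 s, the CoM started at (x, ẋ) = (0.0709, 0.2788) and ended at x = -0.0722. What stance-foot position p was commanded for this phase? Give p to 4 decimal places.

p = 0.3151

ωT = 3.1150·0.485 = 1.510775; cosh(ωT) = 2.375490, sinh(ωT) = 2.154751
x(T) = p + (x₀−p)·cosh(ωT) + (ẋ₀/ω)·sinh(ωT) ⇒ p·(1 − cosh) = x(T) − x₀·cosh − (ẋ₀/ω)·sinh
numerator   = -0.0722 − (0.0709)·2.375490 − (0.2788/3.1150)·2.154751 = -0.433478
denominator = 1 − 2.375490 = -1.375490
p = -0.433478 / -1.375490 = 0.3151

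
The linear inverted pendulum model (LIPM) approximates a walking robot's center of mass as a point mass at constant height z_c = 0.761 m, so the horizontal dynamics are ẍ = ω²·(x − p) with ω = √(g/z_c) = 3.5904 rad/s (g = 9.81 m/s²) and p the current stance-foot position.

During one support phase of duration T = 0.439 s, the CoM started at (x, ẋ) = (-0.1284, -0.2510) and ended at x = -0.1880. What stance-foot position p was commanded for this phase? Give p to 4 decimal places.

ωT = 3.5904·0.439 = 1.576186; cosh(ωT) = 2.521617, sinh(ωT) = 2.314855
x(T) = p + (x₀−p)·cosh(ωT) + (ẋ₀/ω)·sinh(ωT) ⇒ p·(1 − cosh) = x(T) − x₀·cosh − (ẋ₀/ω)·sinh
numerator   = -0.1880 − (-0.1284)·2.521617 − (-0.2510/3.5904)·2.314855 = 0.297604
denominator = 1 − 2.521617 = -1.521617
p = 0.297604 / -1.521617 = -0.1956

p = -0.1956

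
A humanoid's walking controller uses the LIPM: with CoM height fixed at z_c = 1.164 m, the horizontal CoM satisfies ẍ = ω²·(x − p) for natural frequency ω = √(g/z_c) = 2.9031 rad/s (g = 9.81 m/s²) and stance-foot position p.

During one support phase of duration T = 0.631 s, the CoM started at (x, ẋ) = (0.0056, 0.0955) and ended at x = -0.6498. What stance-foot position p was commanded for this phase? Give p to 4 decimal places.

p = 0.3486

ωT = 2.9031·0.631 = 1.831856; cosh(ωT) = 3.202792, sinh(ωT) = 3.042676
x(T) = p + (x₀−p)·cosh(ωT) + (ẋ₀/ω)·sinh(ωT) ⇒ p·(1 − cosh) = x(T) − x₀·cosh − (ẋ₀/ω)·sinh
numerator   = -0.6498 − (0.0056)·3.202792 − (0.0955/2.9031)·3.042676 = -0.767827
denominator = 1 − 3.202792 = -2.202792
p = -0.767827 / -2.202792 = 0.3486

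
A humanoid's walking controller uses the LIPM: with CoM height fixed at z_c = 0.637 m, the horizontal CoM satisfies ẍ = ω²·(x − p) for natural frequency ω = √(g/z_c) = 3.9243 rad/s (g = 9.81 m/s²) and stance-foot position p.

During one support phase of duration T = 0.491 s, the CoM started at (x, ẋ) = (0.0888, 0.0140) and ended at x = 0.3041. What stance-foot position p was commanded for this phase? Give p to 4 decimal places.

ωT = 3.9243·0.491 = 1.926831; cosh(ωT) = 3.506661, sinh(ωT) = 3.361053
x(T) = p + (x₀−p)·cosh(ωT) + (ẋ₀/ω)·sinh(ωT) ⇒ p·(1 − cosh) = x(T) − x₀·cosh − (ẋ₀/ω)·sinh
numerator   = 0.3041 − (0.0888)·3.506661 − (0.0140/3.9243)·3.361053 = -0.019282
denominator = 1 − 3.506661 = -2.506661
p = -0.019282 / -2.506661 = 0.0077

p = 0.0077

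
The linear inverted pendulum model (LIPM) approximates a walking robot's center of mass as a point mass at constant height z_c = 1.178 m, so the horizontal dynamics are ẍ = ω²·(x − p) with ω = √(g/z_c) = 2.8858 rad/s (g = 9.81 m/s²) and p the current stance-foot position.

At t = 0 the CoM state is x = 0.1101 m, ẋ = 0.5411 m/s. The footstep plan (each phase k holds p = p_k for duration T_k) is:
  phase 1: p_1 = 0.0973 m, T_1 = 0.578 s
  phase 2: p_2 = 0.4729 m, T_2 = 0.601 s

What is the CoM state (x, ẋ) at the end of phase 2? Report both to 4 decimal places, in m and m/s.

x = 2.3809, ẋ = 5.7144

phase 1: p=0.0973, T=0.578, ωT=1.667992, cosh=2.745070, sinh=2.556444; start (x,ẋ)=(0.110100, 0.541100) → end (x,ẋ)=(0.611781, 1.579788)
phase 2: p=0.4729, T=0.601, ωT=1.734366, cosh=2.920923, sinh=2.744411; start (x,ẋ)=(0.611781, 1.579788) → end (x,ẋ)=(2.380948, 5.714353)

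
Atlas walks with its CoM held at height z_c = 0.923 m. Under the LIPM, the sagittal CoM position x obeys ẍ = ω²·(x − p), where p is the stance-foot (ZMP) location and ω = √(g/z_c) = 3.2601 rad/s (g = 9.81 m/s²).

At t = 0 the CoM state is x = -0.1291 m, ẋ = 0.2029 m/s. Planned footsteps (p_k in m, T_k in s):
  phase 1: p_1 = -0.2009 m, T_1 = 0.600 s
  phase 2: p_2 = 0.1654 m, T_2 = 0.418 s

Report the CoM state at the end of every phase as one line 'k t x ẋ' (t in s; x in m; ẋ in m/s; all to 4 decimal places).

1 0.6000 0.2737 1.5428
2 1.0180 1.2547 3.8556

phase 1: p=-0.2009, T=0.600, ωT=1.956060, cosh=3.606413, sinh=3.464998; start (x,ẋ)=(-0.129100, 0.202900) → end (x,ẋ)=(0.273693, 1.542811)
phase 2: p=0.1654, T=0.418, ωT=1.362722, cosh=2.081388, sinh=1.825425; start (x,ẋ)=(0.273693, 1.542811) → end (x,ẋ)=(1.254664, 3.855646)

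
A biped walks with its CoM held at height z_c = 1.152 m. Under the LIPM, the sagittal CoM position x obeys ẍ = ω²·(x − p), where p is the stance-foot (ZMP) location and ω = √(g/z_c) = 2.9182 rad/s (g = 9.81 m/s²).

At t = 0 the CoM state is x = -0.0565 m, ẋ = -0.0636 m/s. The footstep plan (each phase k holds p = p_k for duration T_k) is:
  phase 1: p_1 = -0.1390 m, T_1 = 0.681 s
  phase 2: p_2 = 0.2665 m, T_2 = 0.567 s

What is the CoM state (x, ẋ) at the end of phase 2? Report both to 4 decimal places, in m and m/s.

x = 0.3269, ẋ = 0.3945

phase 1: p=-0.1390, T=0.681, ωT=1.987294, cosh=3.716416, sinh=3.579350; start (x,ẋ)=(-0.056500, -0.063600) → end (x,ẋ)=(0.089595, 0.625370)
phase 2: p=0.2665, T=0.567, ωT=1.654619, cosh=2.711127, sinh=2.519962; start (x,ẋ)=(0.089595, 0.625370) → end (x,ẋ)=(0.326916, 0.394542)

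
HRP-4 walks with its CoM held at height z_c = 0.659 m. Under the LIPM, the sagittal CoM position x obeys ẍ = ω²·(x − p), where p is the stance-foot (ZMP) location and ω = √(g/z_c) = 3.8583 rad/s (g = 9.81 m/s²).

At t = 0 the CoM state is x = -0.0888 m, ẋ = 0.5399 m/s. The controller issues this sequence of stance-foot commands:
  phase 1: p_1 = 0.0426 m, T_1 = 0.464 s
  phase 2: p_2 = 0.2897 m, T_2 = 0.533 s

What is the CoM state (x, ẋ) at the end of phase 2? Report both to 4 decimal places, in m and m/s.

x = -0.4951, ẋ = -2.8838

phase 1: p=0.0426, T=0.464, ωT=1.790251, cosh=3.078938, sinh=2.912019; start (x,ẋ)=(-0.088800, 0.539900) → end (x,ẋ)=(0.045513, 0.185981)
phase 2: p=0.2897, T=0.533, ωT=2.056474, cosh=3.973129, sinh=3.845224; start (x,ẋ)=(0.045513, 0.185981) → end (x,ẋ)=(-0.495137, -2.883845)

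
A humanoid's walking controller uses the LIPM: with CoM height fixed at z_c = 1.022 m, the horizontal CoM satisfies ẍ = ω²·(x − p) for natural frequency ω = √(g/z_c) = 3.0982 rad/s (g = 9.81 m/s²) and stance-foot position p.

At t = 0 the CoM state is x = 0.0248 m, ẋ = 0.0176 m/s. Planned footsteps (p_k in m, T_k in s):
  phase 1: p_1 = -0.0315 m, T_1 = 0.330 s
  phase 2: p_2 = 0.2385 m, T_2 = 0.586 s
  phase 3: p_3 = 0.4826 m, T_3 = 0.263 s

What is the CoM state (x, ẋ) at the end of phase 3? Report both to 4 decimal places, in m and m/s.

phase 1: p=-0.0315, T=0.330, ωT=1.022406, cosh=1.569802, sinh=1.210073; start (x,ẋ)=(0.024800, 0.017600) → end (x,ẋ)=(0.063754, 0.238700)
phase 2: p=0.2385, T=0.586, ωT=1.815545, cosh=3.153587, sinh=2.990838; start (x,ẋ)=(0.063754, 0.238700) → end (x,ẋ)=(-0.082149, -0.866473)
phase 3: p=0.4826, T=0.263, ωT=0.814827, cosh=1.350750, sinh=0.908034; start (x,ẋ)=(-0.082149, -0.866473) → end (x,ẋ)=(-0.534184, -2.759180)

x = -0.5342, ẋ = -2.7592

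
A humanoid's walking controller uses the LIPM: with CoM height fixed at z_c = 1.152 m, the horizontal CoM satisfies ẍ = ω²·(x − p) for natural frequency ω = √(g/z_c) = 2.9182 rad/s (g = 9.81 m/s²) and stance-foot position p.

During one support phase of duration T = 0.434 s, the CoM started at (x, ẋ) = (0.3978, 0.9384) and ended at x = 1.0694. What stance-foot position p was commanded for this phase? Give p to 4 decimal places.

ωT = 2.9182·0.434 = 1.266499; cosh(ωT) = 1.915112, sinh(ωT) = 1.633295
x(T) = p + (x₀−p)·cosh(ωT) + (ẋ₀/ω)·sinh(ωT) ⇒ p·(1 − cosh) = x(T) − x₀·cosh − (ẋ₀/ω)·sinh
numerator   = 1.0694 − (0.3978)·1.915112 − (0.9384/2.9182)·1.633295 = -0.217647
denominator = 1 − 1.915112 = -0.915112
p = -0.217647 / -0.915112 = 0.2378

p = 0.2378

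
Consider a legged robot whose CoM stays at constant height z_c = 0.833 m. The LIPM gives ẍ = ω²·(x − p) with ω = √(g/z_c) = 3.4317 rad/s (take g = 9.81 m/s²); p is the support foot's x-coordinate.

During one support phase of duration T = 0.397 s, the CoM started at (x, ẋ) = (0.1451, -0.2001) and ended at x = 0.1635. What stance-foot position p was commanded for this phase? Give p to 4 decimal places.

p = 0.0296

ωT = 3.4317·0.397 = 1.362385; cosh(ωT) = 2.080773, sinh(ωT) = 1.824724
x(T) = p + (x₀−p)·cosh(ωT) + (ẋ₀/ω)·sinh(ωT) ⇒ p·(1 − cosh) = x(T) − x₀·cosh − (ẋ₀/ω)·sinh
numerator   = 0.1635 − (0.1451)·2.080773 − (-0.2001/3.4317)·1.824724 = -0.032022
denominator = 1 − 2.080773 = -1.080773
p = -0.032022 / -1.080773 = 0.0296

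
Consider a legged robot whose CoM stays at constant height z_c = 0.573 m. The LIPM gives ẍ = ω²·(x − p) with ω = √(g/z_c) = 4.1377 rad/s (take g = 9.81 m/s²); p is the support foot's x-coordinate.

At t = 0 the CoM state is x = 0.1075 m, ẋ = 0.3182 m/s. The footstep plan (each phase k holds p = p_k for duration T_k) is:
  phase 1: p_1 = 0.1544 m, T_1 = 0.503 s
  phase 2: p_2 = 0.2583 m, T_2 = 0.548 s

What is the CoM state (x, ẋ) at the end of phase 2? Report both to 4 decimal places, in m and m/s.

phase 1: p=0.1544, T=0.503, ωT=2.081263, cosh=4.069679, sinh=3.944907; start (x,ẋ)=(0.107500, 0.318200) → end (x,ẋ)=(0.266906, 0.529431)
phase 2: p=0.2583, T=0.548, ωT=2.267460, cosh=4.879209, sinh=4.775634; start (x,ẋ)=(0.266906, 0.529431) → end (x,ẋ)=(0.911345, 2.753253)

x = 0.9113, ẋ = 2.7533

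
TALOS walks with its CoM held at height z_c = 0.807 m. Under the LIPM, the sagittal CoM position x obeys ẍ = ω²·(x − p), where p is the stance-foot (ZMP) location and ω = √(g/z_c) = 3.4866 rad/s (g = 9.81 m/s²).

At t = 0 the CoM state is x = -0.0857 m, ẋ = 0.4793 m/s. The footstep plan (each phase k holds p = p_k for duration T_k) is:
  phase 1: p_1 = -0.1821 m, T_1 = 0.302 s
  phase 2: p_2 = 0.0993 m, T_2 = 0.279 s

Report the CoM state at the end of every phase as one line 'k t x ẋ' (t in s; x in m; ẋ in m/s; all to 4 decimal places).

phase 1: p=-0.1821, T=0.302, ωT=1.052953, cosh=1.607504, sinh=1.258598; start (x,ẋ)=(-0.085700, 0.479300) → end (x,ẋ)=(0.145882, 1.193502)
phase 2: p=0.0993, T=0.279, ωT=0.972761, cosh=1.511638, sinh=1.133601; start (x,ẋ)=(0.145882, 1.193502) → end (x,ẋ)=(0.557759, 1.988254)

1 0.3020 0.1459 1.1935
2 0.5810 0.5578 1.9883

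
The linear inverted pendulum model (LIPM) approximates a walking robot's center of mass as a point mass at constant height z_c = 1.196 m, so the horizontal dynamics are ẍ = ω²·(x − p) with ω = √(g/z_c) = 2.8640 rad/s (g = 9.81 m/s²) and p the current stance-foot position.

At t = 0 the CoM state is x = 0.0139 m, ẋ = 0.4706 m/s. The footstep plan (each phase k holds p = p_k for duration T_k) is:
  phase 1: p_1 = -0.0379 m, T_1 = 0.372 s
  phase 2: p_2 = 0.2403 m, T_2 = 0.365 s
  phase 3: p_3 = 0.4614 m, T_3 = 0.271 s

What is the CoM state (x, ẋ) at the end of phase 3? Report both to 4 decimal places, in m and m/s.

x = 1.2232, ẋ = 2.6200

phase 1: p=-0.0379, T=0.372, ωT=1.065408, cosh=1.623305, sinh=1.278718; start (x,ẋ)=(0.013900, 0.470600) → end (x,ẋ)=(0.256301, 0.953632)
phase 2: p=0.2403, T=0.365, ωT=1.045360, cosh=1.597994, sinh=1.246429; start (x,ẋ)=(0.256301, 0.953632) → end (x,ẋ)=(0.680895, 1.581016)
phase 3: p=0.4614, T=0.271, ωT=0.776144, cosh=1.316627, sinh=0.856450; start (x,ẋ)=(0.680895, 1.581016) → end (x,ẋ)=(1.223179, 2.620000)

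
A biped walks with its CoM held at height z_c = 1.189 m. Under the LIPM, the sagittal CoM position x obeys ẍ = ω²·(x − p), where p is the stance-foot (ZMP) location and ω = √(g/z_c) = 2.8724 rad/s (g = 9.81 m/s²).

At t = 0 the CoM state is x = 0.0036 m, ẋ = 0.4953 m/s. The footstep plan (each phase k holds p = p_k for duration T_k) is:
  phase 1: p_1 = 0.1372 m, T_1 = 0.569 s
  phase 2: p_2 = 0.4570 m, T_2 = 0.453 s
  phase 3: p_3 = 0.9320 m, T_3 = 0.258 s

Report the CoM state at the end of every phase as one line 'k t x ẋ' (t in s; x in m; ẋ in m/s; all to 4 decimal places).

1 0.5690 0.2069 0.3717
2 1.0220 0.1836 -0.4886
3 1.2800 -0.1694 -2.3720

phase 1: p=0.1372, T=0.569, ωT=1.634396, cosh=2.660714, sinh=2.465644; start (x,ẋ)=(0.003600, 0.495300) → end (x,ẋ)=(0.206890, 0.371654)
phase 2: p=0.4570, T=0.453, ωT=1.301197, cosh=1.972949, sinh=1.700743; start (x,ẋ)=(0.206890, 0.371654) → end (x,ẋ)=(0.183602, -0.488586)
phase 3: p=0.9320, T=0.258, ωT=0.741079, cosh=1.287399, sinh=0.810800; start (x,ẋ)=(0.183602, -0.488586) → end (x,ẋ)=(-0.169402, -2.371981)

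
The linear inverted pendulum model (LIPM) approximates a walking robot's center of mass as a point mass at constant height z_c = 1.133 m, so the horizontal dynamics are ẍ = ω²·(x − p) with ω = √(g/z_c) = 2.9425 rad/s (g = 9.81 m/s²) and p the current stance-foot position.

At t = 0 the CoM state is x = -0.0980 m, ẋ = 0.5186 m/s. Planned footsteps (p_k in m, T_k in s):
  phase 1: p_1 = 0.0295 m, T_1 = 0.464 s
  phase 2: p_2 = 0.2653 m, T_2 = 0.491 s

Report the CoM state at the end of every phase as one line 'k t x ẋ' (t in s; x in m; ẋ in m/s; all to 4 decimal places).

phase 1: p=0.0295, T=0.464, ωT=1.365320, cosh=2.086138, sinh=1.830839; start (x,ẋ)=(-0.098000, 0.518600) → end (x,ẋ)=(0.086193, 0.394998)
phase 2: p=0.2653, T=0.491, ωT=1.444767, cosh=2.238333, sinh=2.002533; start (x,ẋ)=(0.086193, 0.394998) → end (x,ẋ)=(0.133216, -0.171243)

1 0.4640 0.0862 0.3950
2 0.9550 0.1332 -0.1712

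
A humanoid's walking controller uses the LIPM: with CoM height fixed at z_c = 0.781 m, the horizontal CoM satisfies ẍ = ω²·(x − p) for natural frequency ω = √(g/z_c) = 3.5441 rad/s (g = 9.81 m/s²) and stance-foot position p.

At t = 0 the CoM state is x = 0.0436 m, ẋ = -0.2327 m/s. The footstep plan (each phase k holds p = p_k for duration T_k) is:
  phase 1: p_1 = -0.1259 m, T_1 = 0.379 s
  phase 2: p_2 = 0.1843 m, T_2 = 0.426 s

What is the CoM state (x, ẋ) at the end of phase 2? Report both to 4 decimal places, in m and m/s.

phase 1: p=-0.1259, T=0.379, ωT=1.343214, cosh=2.046171, sinh=1.785166; start (x,ẋ)=(0.043600, -0.232700) → end (x,ẋ)=(0.103715, 0.596250)
phase 2: p=0.1843, T=0.426, ωT=1.509787, cosh=2.373361, sinh=2.152404; start (x,ẋ)=(0.103715, 0.596250) → end (x,ẋ)=(0.355157, 0.800385)

x = 0.3552, ẋ = 0.8004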